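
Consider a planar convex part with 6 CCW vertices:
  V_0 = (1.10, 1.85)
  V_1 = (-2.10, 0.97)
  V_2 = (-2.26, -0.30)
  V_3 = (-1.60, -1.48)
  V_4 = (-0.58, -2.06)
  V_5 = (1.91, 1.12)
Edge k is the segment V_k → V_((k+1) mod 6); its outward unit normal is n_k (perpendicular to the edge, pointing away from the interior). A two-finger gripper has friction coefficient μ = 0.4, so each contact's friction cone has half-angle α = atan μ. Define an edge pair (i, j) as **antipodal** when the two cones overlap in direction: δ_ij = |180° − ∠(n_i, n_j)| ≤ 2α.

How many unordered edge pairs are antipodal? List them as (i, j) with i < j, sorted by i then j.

α = atan 0.4 = 21.80°;  2α = 43.60°
n_0 = (-0.2652, +0.9642)
n_1 = (-0.9922, +0.1250)
n_2 = (-0.8728, -0.4882)
n_3 = (-0.4943, -0.8693)
n_4 = (+0.7873, -0.6165)
n_5 = (+0.6695, +0.7428)
  (0,1): δ = 112.56°  ·
  (0,2): δ = 76.16°  ·
  (0,3): δ = 45.00°  ·
  (0,4): δ = 36.56°  ✓
  (0,5): δ = 122.60°  ·
  (1,2): δ = 143.60°  ·
  (1,3): δ = 112.44°  ·
  (1,4): δ = 30.88°  ✓
  (1,5): δ = 55.15°  ·
  (2,3): δ = 148.84°  ·
  (2,4): δ = 67.28°  ·
  (2,5): δ = 18.75°  ✓
  (3,4): δ = 98.44°  ·
  (3,5): δ = 12.40°  ✓
  (4,5): δ = 93.96°  ·
antipodal pairs: 4

count = 4; pairs: (0,4), (1,4), (2,5), (3,5)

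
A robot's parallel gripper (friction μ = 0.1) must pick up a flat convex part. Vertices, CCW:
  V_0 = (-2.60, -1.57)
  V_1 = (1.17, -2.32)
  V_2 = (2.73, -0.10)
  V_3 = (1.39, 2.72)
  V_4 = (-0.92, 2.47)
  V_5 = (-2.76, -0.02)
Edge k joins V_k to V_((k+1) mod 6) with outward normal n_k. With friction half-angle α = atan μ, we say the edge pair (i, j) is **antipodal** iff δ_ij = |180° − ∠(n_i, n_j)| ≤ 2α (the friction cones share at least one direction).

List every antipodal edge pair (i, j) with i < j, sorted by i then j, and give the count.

α = atan 0.1 = 5.71°;  2α = 11.42°
n_0 = (-0.1951, -0.9808)
n_1 = (+0.8182, -0.5749)
n_2 = (+0.9032, +0.4292)
n_3 = (-0.1076, +0.9942)
n_4 = (-0.8042, +0.5943)
n_5 = (-0.9947, -0.1027)
  (0,1): δ = 113.84°  ·
  (0,2): δ = 53.33°  ·
  (0,3): δ = 17.43°  ·
  (0,4): δ = 64.79°  ·
  (0,5): δ = 107.14°  ·
  (1,2): δ = 119.49°  ·
  (1,3): δ = 48.73°  ·
  (1,4): δ = 1.37°  ✓
  (1,5): δ = 40.99°  ·
  (2,3): δ = 109.24°  ·
  (2,4): δ = 61.88°  ·
  (2,5): δ = 19.52°  ·
  (3,4): δ = 132.64°  ·
  (3,5): δ = 90.28°  ·
  (4,5): δ = 137.64°  ·
antipodal pairs: 1

count = 1; pairs: (1,4)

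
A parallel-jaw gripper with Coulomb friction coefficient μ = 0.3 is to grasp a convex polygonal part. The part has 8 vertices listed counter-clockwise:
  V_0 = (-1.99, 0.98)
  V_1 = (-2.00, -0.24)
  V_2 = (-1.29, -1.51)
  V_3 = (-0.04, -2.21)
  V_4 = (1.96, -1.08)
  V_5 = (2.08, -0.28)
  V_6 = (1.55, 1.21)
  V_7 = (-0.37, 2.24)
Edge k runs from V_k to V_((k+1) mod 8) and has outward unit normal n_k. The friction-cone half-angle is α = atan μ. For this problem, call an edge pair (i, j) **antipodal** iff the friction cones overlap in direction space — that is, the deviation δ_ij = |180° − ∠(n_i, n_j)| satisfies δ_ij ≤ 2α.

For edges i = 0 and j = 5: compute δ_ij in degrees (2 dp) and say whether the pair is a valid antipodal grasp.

α = atan 0.3 = 16.70°;  2α = 33.40°
edge 0: e_0 = (-0.01, -1.22);  n_0 = (-1.0000, +0.0082)
edge 5: e_5 = (-0.53, +1.49);  n_5 = (+0.9422, +0.3351)
∠(n_0, n_5) = 159.95°
δ = |180° − 159.95°| = 20.05°
20.05° ≤ 2α = 33.40°  →  valid

δ = 20.05°, valid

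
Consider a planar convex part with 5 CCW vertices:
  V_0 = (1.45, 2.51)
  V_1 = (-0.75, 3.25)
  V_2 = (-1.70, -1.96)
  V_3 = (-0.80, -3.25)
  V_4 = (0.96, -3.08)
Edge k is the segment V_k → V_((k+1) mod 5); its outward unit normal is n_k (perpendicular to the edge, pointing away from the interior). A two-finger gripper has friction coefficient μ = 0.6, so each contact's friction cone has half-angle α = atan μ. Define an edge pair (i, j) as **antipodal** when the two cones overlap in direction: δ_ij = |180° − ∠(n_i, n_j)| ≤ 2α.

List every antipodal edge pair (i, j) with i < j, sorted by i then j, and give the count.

count = 4; pairs: (0,2), (0,3), (1,4), (2,4)

α = atan 0.6 = 30.96°;  2α = 61.93°
n_0 = (+0.3188, +0.9478)
n_1 = (-0.9838, +0.1794)
n_2 = (-0.8201, -0.5722)
n_3 = (+0.0961, -0.9954)
n_4 = (+0.9962, -0.0873)
  (0,1): δ = 81.74°  ·
  (0,2): δ = 36.51°  ✓
  (0,3): δ = 24.11°  ✓
  (0,4): δ = 103.58°  ·
  (1,2): δ = 134.76°  ·
  (1,3): δ = 74.15°  ·
  (1,4): δ = 5.32°  ✓
  (2,3): δ = 119.39°  ·
  (2,4): δ = 39.91°  ✓
  (3,4): δ = 100.53°  ·
antipodal pairs: 4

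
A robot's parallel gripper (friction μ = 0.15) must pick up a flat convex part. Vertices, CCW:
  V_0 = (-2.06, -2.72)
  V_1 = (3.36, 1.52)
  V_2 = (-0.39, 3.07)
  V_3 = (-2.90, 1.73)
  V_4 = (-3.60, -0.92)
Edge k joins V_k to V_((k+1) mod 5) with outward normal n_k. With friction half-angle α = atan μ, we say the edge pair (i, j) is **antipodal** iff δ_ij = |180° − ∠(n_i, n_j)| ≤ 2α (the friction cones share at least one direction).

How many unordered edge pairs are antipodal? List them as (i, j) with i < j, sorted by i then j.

count = 1; pairs: (0,2)

α = atan 0.15 = 8.53°;  2α = 17.06°
n_0 = (+0.6162, -0.7876)
n_1 = (+0.3820, +0.9242)
n_2 = (-0.4710, +0.8822)
n_3 = (-0.9668, +0.2554)
n_4 = (-0.7599, -0.6501)
  (0,1): δ = 60.49°  ·
  (0,2): δ = 9.94°  ✓
  (0,3): δ = 37.17°  ·
  (0,4): δ = 92.51°  ·
  (1,2): δ = 129.45°  ·
  (1,3): δ = 82.34°  ·
  (1,4): δ = 26.99°  ·
  (2,3): δ = 132.89°  ·
  (2,4): δ = 77.55°  ·
  (3,4): δ = 124.65°  ·
antipodal pairs: 1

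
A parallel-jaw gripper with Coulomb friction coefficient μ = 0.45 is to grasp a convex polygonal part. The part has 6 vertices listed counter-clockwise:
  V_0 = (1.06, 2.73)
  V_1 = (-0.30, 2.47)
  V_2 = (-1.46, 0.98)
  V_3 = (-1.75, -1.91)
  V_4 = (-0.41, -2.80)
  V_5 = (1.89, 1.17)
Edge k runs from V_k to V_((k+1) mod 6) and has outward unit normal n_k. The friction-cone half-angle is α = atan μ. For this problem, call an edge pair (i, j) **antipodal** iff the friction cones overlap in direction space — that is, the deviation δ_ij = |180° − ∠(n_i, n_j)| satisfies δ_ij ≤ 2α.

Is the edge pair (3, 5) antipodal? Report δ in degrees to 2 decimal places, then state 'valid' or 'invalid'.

α = atan 0.45 = 24.23°;  2α = 48.46°
edge 3: e_3 = (+1.34, -0.89);  n_3 = (-0.5533, -0.8330)
edge 5: e_5 = (-0.83, +1.56);  n_5 = (+0.8828, +0.4697)
∠(n_3, n_5) = 151.61°
δ = |180° − 151.61°| = 28.39°
28.39° ≤ 2α = 48.46°  →  valid

δ = 28.39°, valid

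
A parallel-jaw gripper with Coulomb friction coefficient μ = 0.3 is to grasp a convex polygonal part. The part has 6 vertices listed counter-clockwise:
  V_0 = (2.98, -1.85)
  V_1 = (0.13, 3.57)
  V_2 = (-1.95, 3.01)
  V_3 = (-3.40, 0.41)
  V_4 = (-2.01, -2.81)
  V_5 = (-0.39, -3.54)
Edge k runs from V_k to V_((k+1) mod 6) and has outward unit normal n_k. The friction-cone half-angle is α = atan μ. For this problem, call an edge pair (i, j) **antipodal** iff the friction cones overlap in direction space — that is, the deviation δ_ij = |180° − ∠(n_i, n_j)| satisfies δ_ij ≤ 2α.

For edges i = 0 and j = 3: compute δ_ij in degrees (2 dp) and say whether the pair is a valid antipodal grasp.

δ = 4.39°, valid

α = atan 0.3 = 16.70°;  2α = 33.40°
edge 0: e_0 = (-2.85, +5.42);  n_0 = (+0.8851, +0.4654)
edge 3: e_3 = (+1.39, -3.22);  n_3 = (-0.9181, -0.3963)
∠(n_0, n_3) = 175.61°
δ = |180° − 175.61°| = 4.39°
4.39° ≤ 2α = 33.40°  →  valid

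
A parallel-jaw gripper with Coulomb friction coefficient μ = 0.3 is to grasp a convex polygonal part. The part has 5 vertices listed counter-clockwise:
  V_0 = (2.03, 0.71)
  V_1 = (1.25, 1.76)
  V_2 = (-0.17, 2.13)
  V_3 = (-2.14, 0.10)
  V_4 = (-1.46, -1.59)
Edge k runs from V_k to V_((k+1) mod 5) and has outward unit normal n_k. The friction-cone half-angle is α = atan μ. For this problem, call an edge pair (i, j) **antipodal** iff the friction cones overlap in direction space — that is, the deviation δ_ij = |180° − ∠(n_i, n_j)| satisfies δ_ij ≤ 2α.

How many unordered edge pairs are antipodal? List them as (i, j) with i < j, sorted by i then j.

count = 2; pairs: (0,3), (2,4)

α = atan 0.3 = 16.70°;  2α = 33.40°
n_0 = (+0.8027, +0.5963)
n_1 = (+0.2521, +0.9677)
n_2 = (-0.7176, +0.6964)
n_3 = (-0.9277, -0.3733)
n_4 = (+0.5503, -0.8350)
  (0,1): δ = 141.21°  ·
  (0,2): δ = 80.75°  ·
  (0,3): δ = 14.69°  ✓
  (0,4): δ = 86.78°  ·
  (1,2): δ = 119.54°  ·
  (1,3): δ = 53.48°  ·
  (1,4): δ = 47.99°  ·
  (2,3): δ = 113.94°  ·
  (2,4): δ = 12.47°  ✓
  (3,4): δ = 78.53°  ·
antipodal pairs: 2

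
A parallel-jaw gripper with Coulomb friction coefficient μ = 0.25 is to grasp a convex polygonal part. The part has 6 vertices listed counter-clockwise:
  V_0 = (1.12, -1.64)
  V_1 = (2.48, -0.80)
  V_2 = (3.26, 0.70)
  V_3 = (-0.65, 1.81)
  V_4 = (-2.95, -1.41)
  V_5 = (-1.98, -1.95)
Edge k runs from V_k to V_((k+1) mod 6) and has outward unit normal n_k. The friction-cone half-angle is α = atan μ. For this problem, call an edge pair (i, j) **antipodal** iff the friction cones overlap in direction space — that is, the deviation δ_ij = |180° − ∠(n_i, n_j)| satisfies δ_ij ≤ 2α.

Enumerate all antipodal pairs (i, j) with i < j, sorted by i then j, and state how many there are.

α = atan 0.25 = 14.04°;  2α = 28.07°
n_0 = (+0.5255, -0.8508)
n_1 = (+0.8872, -0.4614)
n_2 = (+0.2731, +0.9620)
n_3 = (-0.8137, +0.5812)
n_4 = (-0.4864, -0.8737)
n_5 = (+0.0995, -0.9950)
  (0,1): δ = 149.18°  ·
  (0,2): δ = 47.55°  ·
  (0,3): δ = 22.76°  ✓
  (0,4): δ = 119.19°  ·
  (0,5): δ = 154.01°  ·
  (1,2): δ = 78.37°  ·
  (1,3): δ = 8.06°  ✓
  (1,4): δ = 88.37°  ·
  (1,5): δ = 123.19°  ·
  (2,3): δ = 109.69°  ·
  (2,4): δ = 13.26°  ✓
  (2,5): δ = 21.56°  ✓
  (3,4): δ = 83.57°  ·
  (3,5): δ = 48.75°  ·
  (4,5): δ = 145.18°  ·
antipodal pairs: 4

count = 4; pairs: (0,3), (1,3), (2,4), (2,5)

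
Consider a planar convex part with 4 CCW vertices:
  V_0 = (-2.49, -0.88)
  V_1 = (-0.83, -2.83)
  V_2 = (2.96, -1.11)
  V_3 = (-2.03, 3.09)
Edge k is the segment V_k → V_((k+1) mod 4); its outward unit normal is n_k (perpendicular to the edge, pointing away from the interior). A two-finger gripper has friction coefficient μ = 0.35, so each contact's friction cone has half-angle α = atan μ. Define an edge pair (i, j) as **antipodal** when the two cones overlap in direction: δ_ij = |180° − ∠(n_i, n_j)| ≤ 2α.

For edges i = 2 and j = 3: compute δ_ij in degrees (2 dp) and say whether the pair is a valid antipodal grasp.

δ = 56.52°, invalid

α = atan 0.35 = 19.29°;  2α = 38.58°
edge 2: e_2 = (-4.99, +4.20);  n_2 = (+0.6439, +0.7651)
edge 3: e_3 = (-0.46, -3.97);  n_3 = (-0.9934, +0.1151)
∠(n_2, n_3) = 123.48°
δ = |180° − 123.48°| = 56.52°
56.52° > 2α = 38.58°  →  invalid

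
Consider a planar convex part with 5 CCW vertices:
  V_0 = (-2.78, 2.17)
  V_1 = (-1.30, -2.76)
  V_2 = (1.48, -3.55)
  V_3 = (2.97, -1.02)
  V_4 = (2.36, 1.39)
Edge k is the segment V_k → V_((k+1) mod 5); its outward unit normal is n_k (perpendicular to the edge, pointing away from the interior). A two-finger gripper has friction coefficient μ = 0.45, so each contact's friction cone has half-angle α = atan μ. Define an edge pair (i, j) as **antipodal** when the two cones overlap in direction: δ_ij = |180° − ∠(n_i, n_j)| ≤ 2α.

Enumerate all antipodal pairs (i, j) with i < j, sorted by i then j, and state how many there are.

count = 3; pairs: (0,2), (0,3), (1,4)

α = atan 0.45 = 24.23°;  2α = 48.46°
n_0 = (-0.9578, -0.2875)
n_1 = (-0.2733, -0.9619)
n_2 = (+0.8617, -0.5075)
n_3 = (+0.9694, +0.2454)
n_4 = (+0.1500, +0.9887)
  (0,1): δ = 122.57°  ·
  (0,2): δ = 47.21°  ✓
  (0,3): δ = 2.51°  ✓
  (0,4): δ = 64.66°  ·
  (1,2): δ = 104.63°  ·
  (1,3): δ = 59.93°  ·
  (1,4): δ = 7.23°  ✓
  (2,3): δ = 135.30°  ·
  (2,4): δ = 68.13°  ·
  (3,4): δ = 112.83°  ·
antipodal pairs: 3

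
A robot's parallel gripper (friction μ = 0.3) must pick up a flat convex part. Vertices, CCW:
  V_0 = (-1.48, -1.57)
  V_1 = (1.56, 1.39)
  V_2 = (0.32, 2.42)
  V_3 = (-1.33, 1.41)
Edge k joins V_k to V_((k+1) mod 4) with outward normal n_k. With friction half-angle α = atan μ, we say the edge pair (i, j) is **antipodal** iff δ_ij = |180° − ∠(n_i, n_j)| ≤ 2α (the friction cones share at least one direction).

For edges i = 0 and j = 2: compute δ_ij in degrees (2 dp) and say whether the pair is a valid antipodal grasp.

α = atan 0.3 = 16.70°;  2α = 33.40°
edge 0: e_0 = (+3.04, +2.96);  n_0 = (+0.6976, -0.7165)
edge 2: e_2 = (-1.65, -1.01);  n_2 = (-0.5221, +0.8529)
∠(n_0, n_2) = 167.24°
δ = |180° − 167.24°| = 12.76°
12.76° ≤ 2α = 33.40°  →  valid

δ = 12.76°, valid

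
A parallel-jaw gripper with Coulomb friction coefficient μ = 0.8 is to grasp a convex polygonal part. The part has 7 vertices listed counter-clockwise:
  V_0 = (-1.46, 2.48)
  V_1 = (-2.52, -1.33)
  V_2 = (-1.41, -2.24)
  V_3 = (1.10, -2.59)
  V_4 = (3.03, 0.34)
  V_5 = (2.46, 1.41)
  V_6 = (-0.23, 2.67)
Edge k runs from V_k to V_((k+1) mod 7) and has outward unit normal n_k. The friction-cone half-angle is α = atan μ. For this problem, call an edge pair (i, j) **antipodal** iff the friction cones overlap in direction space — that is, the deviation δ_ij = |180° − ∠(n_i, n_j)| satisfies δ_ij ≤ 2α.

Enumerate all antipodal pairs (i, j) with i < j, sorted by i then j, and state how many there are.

α = atan 0.8 = 38.66°;  2α = 77.32°
n_0 = (-0.9634, +0.2680)
n_1 = (-0.6340, -0.7733)
n_2 = (-0.1381, -0.9904)
n_3 = (+0.8351, -0.5501)
n_4 = (+0.8826, +0.4702)
n_5 = (+0.4242, +0.9056)
n_6 = (-0.1527, +0.9883)
  (0,1): δ = 113.80°  ·
  (0,2): δ = 82.39°  ·
  (0,3): δ = 17.83°  ✓
  (0,4): δ = 43.59°  ✓
  (0,5): δ = 80.45°  ·
  (0,6): δ = 114.33°  ·
  (1,2): δ = 148.59°  ·
  (1,3): δ = 84.03°  ·
  (1,4): δ = 22.61°  ✓
  (1,5): δ = 14.25°  ✓
  (1,6): δ = 48.13°  ✓
  (2,3): δ = 115.43°  ·
  (2,4): δ = 54.02°  ✓
  (2,5): δ = 17.16°  ✓
  (2,6): δ = 16.72°  ✓
  (3,4): δ = 118.58°  ·
  (3,5): δ = 81.73°  ·
  (3,6): δ = 47.85°  ✓
  (4,5): δ = 143.14°  ·
  (4,6): δ = 109.26°  ·
  (5,6): δ = 146.12°  ·
antipodal pairs: 9

count = 9; pairs: (0,3), (0,4), (1,4), (1,5), (1,6), (2,4), (2,5), (2,6), (3,6)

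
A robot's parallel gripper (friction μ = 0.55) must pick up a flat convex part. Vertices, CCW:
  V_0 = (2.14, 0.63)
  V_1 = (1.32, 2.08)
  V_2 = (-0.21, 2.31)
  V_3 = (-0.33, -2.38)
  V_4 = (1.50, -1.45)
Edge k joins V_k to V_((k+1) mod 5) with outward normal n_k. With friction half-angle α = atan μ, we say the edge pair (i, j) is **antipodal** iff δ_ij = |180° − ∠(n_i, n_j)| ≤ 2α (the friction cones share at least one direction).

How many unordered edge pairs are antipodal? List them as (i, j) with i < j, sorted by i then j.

count = 3; pairs: (0,2), (1,3), (2,4)

α = atan 0.55 = 28.81°;  2α = 57.62°
n_0 = (+0.8705, +0.4923)
n_1 = (+0.1487, +0.9889)
n_2 = (-0.9997, +0.0256)
n_3 = (+0.4530, -0.8915)
n_4 = (+0.9558, -0.2941)
  (0,1): δ = 128.04°  ·
  (0,2): δ = 30.95°  ✓
  (0,3): δ = 87.45°  ·
  (0,4): δ = 133.41°  ·
  (1,2): δ = 82.92°  ·
  (1,3): δ = 35.49°  ✓
  (1,4): δ = 81.45°  ·
  (2,3): δ = 61.59°  ·
  (2,4): δ = 15.64°  ✓
  (3,4): δ = 134.04°  ·
antipodal pairs: 3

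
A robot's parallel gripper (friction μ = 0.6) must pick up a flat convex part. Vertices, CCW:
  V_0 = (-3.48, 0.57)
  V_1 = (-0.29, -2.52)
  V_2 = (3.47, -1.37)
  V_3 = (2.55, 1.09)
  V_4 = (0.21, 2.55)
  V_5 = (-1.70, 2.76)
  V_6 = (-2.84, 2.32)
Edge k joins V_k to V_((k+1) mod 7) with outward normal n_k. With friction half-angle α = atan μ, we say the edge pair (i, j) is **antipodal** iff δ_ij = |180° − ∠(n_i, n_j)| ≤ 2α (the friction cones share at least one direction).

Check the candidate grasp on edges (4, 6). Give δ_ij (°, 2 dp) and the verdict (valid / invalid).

δ = 103.81°, invalid

α = atan 0.6 = 30.96°;  2α = 61.93°
edge 4: e_4 = (-1.91, +0.21);  n_4 = (+0.1093, +0.9940)
edge 6: e_6 = (-0.64, -1.75);  n_6 = (-0.9392, +0.3435)
∠(n_4, n_6) = 76.19°
δ = |180° − 76.19°| = 103.81°
103.81° > 2α = 61.93°  →  invalid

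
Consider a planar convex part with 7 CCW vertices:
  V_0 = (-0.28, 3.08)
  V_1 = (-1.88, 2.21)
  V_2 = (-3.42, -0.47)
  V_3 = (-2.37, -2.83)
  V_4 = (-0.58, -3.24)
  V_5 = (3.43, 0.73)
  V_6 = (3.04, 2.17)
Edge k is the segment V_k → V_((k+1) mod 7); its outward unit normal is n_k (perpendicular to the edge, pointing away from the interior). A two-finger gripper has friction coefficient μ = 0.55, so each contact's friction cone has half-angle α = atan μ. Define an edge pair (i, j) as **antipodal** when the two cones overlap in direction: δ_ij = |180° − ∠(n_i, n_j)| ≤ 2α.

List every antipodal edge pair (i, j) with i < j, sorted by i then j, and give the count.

α = atan 0.55 = 28.81°;  2α = 57.62°
n_0 = (-0.4777, +0.8785)
n_1 = (-0.8670, +0.4982)
n_2 = (-0.9137, -0.4065)
n_3 = (-0.2233, -0.9748)
n_4 = (+0.7036, -0.7106)
n_5 = (+0.9652, +0.2614)
n_6 = (+0.2643, +0.9644)
  (0,1): δ = 148.42°  ·
  (0,2): δ = 94.55°  ·
  (0,3): δ = 41.44°  ✓
  (0,4): δ = 16.18°  ✓
  (0,5): δ = 76.62°  ·
  (0,6): δ = 136.14°  ·
  (1,2): δ = 126.13°  ·
  (1,3): δ = 73.02°  ·
  (1,4): δ = 15.40°  ✓
  (1,5): δ = 45.04°  ✓
  (1,6): δ = 104.55°  ·
  (2,3): δ = 126.89°  ·
  (2,4): δ = 69.27°  ·
  (2,5): δ = 8.83°  ✓
  (2,6): δ = 50.69°  ✓
  (3,4): δ = 122.39°  ·
  (3,5): δ = 61.94°  ·
  (3,6): δ = 2.43°  ✓
  (4,5): δ = 119.56°  ·
  (4,6): δ = 60.04°  ·
  (5,6): δ = 120.48°  ·
antipodal pairs: 7

count = 7; pairs: (0,3), (0,4), (1,4), (1,5), (2,5), (2,6), (3,6)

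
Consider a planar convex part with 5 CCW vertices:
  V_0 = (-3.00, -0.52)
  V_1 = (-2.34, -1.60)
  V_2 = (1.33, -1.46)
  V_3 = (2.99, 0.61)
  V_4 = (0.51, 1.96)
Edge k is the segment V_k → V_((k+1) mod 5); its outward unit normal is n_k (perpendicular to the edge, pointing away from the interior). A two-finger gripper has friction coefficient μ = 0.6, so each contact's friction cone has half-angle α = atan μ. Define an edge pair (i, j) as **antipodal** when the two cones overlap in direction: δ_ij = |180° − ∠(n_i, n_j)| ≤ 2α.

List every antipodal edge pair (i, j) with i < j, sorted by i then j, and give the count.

count = 4; pairs: (0,3), (1,3), (1,4), (2,4)

α = atan 0.6 = 30.96°;  2α = 61.93°
n_0 = (-0.8533, -0.5215)
n_1 = (+0.0381, -0.9993)
n_2 = (+0.7801, -0.6256)
n_3 = (+0.4781, +0.8783)
n_4 = (-0.5770, +0.8167)
  (0,1): δ = 119.24°  ·
  (0,2): δ = 70.16°  ·
  (0,3): δ = 30.01°  ✓
  (0,4): δ = 93.81°  ·
  (1,2): δ = 130.91°  ·
  (1,3): δ = 30.75°  ✓
  (1,4): δ = 33.06°  ✓
  (2,3): δ = 79.83°  ·
  (2,4): δ = 16.03°  ✓
  (3,4): δ = 116.19°  ·
antipodal pairs: 4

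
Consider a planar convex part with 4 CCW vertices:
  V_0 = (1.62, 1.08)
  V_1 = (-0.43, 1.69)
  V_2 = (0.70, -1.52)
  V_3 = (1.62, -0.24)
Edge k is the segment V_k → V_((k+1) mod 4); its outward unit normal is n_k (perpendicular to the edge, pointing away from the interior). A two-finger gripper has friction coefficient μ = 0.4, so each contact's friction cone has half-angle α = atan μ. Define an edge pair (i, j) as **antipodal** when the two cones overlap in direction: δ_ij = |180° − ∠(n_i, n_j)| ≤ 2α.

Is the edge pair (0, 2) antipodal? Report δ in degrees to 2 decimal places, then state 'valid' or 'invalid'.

α = atan 0.4 = 21.80°;  2α = 43.60°
edge 0: e_0 = (-2.05, +0.61);  n_0 = (+0.2852, +0.9585)
edge 2: e_2 = (+0.92, +1.28);  n_2 = (+0.8120, -0.5836)
∠(n_0, n_2) = 109.14°
δ = |180° − 109.14°| = 70.86°
70.86° > 2α = 43.60°  →  invalid

δ = 70.86°, invalid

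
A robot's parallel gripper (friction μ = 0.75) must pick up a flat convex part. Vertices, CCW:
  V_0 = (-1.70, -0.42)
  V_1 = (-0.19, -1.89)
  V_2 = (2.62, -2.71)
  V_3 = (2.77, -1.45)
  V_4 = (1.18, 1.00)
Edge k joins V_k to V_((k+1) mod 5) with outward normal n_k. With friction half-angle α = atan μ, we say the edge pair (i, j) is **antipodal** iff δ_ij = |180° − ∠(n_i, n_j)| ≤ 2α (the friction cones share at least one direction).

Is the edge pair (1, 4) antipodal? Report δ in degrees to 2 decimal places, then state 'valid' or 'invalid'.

α = atan 0.75 = 36.87°;  2α = 73.74°
edge 1: e_1 = (+2.81, -0.82);  n_1 = (-0.2801, -0.9600)
edge 4: e_4 = (-2.88, -1.42);  n_4 = (-0.4422, +0.8969)
∠(n_1, n_4) = 137.49°
δ = |180° − 137.49°| = 42.51°
42.51° ≤ 2α = 73.74°  →  valid

δ = 42.51°, valid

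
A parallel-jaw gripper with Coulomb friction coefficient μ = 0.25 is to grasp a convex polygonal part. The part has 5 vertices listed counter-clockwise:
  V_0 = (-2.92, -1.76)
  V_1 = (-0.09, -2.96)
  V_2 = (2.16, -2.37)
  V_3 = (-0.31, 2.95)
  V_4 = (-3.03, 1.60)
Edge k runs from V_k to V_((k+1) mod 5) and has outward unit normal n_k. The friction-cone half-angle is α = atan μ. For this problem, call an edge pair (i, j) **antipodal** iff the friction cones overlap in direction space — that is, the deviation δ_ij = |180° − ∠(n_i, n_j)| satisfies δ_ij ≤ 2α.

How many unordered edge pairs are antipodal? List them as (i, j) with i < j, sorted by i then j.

count = 2; pairs: (1,3), (2,4)

α = atan 0.25 = 14.04°;  2α = 28.07°
n_0 = (-0.3904, -0.9207)
n_1 = (+0.2536, -0.9673)
n_2 = (+0.9070, +0.4211)
n_3 = (-0.4446, +0.8957)
n_4 = (-0.9995, -0.0327)
  (0,1): δ = 142.33°  ·
  (0,2): δ = 42.12°  ·
  (0,3): δ = 49.37°  ·
  (0,4): δ = 114.85°  ·
  (1,2): δ = 79.79°  ·
  (1,3): δ = 11.70°  ✓
  (1,4): δ = 77.18°  ·
  (2,3): δ = 88.51°  ·
  (2,4): δ = 23.03°  ✓
  (3,4): δ = 114.52°  ·
antipodal pairs: 2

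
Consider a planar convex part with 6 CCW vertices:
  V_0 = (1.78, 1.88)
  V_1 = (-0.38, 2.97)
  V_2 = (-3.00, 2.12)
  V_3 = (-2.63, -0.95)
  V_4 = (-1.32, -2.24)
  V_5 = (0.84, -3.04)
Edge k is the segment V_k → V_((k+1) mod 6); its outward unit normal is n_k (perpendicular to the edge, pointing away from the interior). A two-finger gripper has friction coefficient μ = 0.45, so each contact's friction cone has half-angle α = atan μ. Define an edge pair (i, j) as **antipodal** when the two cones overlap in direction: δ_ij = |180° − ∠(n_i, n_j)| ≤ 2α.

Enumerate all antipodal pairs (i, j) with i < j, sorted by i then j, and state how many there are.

count = 4; pairs: (0,3), (0,4), (1,4), (2,5)

α = atan 0.45 = 24.23°;  2α = 48.46°
n_0 = (+0.4505, +0.8928)
n_1 = (-0.3086, +0.9512)
n_2 = (-0.9928, -0.1197)
n_3 = (-0.7016, -0.7125)
n_4 = (-0.3473, -0.9377)
n_5 = (+0.9822, -0.1877)
  (0,1): δ = 135.25°  ·
  (0,2): δ = 56.35°  ·
  (0,3): δ = 17.78°  ✓
  (0,4): δ = 6.45°  ✓
  (0,5): δ = 105.96°  ·
  (1,2): δ = 101.10°  ·
  (1,3): δ = 62.53°  ·
  (1,4): δ = 38.30°  ✓
  (1,5): δ = 61.21°  ·
  (2,3): δ = 141.43°  ·
  (2,4): δ = 117.20°  ·
  (2,5): δ = 17.69°  ✓
  (3,4): δ = 155.76°  ·
  (3,5): δ = 56.26°  ·
  (4,5): δ = 80.49°  ·
antipodal pairs: 4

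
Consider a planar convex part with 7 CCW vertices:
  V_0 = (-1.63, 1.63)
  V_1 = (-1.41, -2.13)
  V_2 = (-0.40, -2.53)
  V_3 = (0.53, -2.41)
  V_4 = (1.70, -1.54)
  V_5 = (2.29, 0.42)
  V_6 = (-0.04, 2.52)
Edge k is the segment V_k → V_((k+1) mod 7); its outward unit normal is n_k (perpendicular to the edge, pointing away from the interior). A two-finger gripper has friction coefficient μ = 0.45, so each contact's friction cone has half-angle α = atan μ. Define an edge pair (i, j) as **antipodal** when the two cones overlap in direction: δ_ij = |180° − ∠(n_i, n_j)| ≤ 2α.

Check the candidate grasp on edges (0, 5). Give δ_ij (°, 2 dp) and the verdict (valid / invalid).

α = atan 0.45 = 24.23°;  2α = 48.46°
edge 0: e_0 = (+0.22, -3.76);  n_0 = (-0.9983, -0.0584)
edge 5: e_5 = (-2.33, +2.10);  n_5 = (+0.6695, +0.7428)
∠(n_0, n_5) = 135.38°
δ = |180° − 135.38°| = 44.62°
44.62° ≤ 2α = 48.46°  →  valid

δ = 44.62°, valid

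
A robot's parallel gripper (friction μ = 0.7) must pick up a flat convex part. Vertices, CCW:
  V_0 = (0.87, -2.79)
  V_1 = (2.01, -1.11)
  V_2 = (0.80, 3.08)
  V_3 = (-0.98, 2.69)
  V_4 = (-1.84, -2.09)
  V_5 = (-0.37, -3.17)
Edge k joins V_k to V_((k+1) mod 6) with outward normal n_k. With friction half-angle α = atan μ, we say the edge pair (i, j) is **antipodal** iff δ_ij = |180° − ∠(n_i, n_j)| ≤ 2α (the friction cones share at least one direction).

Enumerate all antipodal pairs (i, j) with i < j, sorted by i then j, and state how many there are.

count = 7; pairs: (0,2), (0,3), (1,3), (1,4), (2,4), (2,5), (3,5)

α = atan 0.7 = 34.99°;  2α = 69.98°
n_0 = (+0.8275, -0.5615)
n_1 = (+0.9607, +0.2774)
n_2 = (-0.2140, +0.9768)
n_3 = (-0.9842, +0.1771)
n_4 = (-0.5921, -0.8059)
n_5 = (+0.2930, -0.9561)
  (0,1): δ = 129.73°  ·
  (0,2): δ = 43.48°  ✓
  (0,3): δ = 23.96°  ✓
  (0,4): δ = 87.86°  ·
  (0,5): δ = 141.20°  ·
  (1,2): δ = 93.75°  ·
  (1,3): δ = 26.31°  ✓
  (1,4): δ = 37.59°  ✓
  (1,5): δ = 90.93°  ·
  (2,3): δ = 112.56°  ·
  (2,4): δ = 48.66°  ✓
  (2,5): δ = 4.68°  ✓
  (3,4): δ = 116.11°  ·
  (3,5): δ = 62.76°  ✓
  (4,5): δ = 126.66°  ·
antipodal pairs: 7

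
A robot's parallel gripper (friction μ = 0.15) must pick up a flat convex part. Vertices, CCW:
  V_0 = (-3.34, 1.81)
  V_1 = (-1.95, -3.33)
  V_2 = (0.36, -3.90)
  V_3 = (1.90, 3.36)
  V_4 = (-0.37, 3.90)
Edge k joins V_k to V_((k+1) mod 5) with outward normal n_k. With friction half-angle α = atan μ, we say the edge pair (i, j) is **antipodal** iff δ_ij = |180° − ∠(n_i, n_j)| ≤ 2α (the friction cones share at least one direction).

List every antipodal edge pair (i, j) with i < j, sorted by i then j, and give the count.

count = 1; pairs: (1,3)

α = atan 0.15 = 8.53°;  2α = 17.06°
n_0 = (-0.9653, -0.2611)
n_1 = (-0.2396, -0.9709)
n_2 = (+0.9782, -0.2075)
n_3 = (+0.2314, +0.9729)
n_4 = (-0.5755, +0.8178)
  (0,1): δ = 118.99°  ·
  (0,2): δ = 27.11°  ·
  (0,3): δ = 61.49°  ·
  (0,4): δ = 110.00°  ·
  (1,2): δ = 88.12°  ·
  (1,3): δ = 0.48°  ✓
  (1,4): δ = 49.00°  ·
  (2,3): δ = 91.40°  ·
  (2,4): δ = 42.89°  ·
  (3,4): δ = 131.48°  ·
antipodal pairs: 1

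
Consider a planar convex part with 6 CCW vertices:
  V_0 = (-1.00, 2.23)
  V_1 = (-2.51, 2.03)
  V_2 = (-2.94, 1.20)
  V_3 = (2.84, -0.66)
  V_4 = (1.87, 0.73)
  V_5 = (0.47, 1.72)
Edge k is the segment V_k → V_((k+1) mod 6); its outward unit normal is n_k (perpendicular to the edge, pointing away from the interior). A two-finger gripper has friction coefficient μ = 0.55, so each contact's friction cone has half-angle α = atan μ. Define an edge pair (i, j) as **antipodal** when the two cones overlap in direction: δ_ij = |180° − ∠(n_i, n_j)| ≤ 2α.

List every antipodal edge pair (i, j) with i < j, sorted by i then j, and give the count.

count = 4; pairs: (0,2), (2,3), (2,4), (2,5)

α = atan 0.55 = 28.81°;  2α = 57.62°
n_0 = (-0.1313, +0.9913)
n_1 = (-0.8879, +0.4600)
n_2 = (-0.3063, -0.9519)
n_3 = (+0.8201, +0.5723)
n_4 = (+0.5774, +0.8165)
n_5 = (+0.3278, +0.9448)
  (0,1): δ = 124.93°  ·
  (0,2): δ = 25.38°  ✓
  (0,3): δ = 117.36°  ·
  (0,4): δ = 137.19°  ·
  (0,5): δ = 153.32°  ·
  (1,2): δ = 80.45°  ·
  (1,3): δ = 62.30°  ·
  (1,4): δ = 82.12°  ·
  (1,5): δ = 98.25°  ·
  (2,3): δ = 37.25°  ✓
  (2,4): δ = 17.43°  ✓
  (2,5): δ = 1.30°  ✓
  (3,4): δ = 160.17°  ·
  (3,5): δ = 144.04°  ·
  (4,5): δ = 163.87°  ·
antipodal pairs: 4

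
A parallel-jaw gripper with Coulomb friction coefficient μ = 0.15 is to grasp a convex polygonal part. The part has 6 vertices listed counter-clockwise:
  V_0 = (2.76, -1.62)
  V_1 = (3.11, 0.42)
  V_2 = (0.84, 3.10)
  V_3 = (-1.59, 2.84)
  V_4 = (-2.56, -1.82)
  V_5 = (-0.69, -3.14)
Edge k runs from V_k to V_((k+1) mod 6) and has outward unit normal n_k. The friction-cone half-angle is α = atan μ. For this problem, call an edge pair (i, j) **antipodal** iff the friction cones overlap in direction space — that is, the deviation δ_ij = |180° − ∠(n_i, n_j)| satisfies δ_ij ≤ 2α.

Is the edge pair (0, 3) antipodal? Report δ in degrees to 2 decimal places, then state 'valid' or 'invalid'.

α = atan 0.15 = 8.53°;  2α = 17.06°
edge 0: e_0 = (+0.35, +2.04);  n_0 = (+0.9856, -0.1691)
edge 3: e_3 = (-0.97, -4.66);  n_3 = (-0.9790, +0.2038)
∠(n_0, n_3) = 177.98°
δ = |180° − 177.98°| = 2.02°
2.02° ≤ 2α = 17.06°  →  valid

δ = 2.02°, valid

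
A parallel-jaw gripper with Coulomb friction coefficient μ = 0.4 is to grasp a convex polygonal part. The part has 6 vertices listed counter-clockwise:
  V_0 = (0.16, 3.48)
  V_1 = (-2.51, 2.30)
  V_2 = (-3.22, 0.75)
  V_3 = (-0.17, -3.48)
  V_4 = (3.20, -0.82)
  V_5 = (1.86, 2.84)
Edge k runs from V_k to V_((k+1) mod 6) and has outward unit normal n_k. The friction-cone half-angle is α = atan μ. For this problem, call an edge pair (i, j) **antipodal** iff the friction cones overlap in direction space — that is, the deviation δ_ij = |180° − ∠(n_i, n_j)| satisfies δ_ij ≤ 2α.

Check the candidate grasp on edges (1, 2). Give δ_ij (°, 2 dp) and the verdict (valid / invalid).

δ = 119.60°, invalid

α = atan 0.4 = 21.80°;  2α = 43.60°
edge 1: e_1 = (-0.71, -1.55);  n_1 = (-0.9092, +0.4165)
edge 2: e_2 = (+3.05, -4.23);  n_2 = (-0.8111, -0.5849)
∠(n_1, n_2) = 60.40°
δ = |180° − 60.40°| = 119.60°
119.60° > 2α = 43.60°  →  invalid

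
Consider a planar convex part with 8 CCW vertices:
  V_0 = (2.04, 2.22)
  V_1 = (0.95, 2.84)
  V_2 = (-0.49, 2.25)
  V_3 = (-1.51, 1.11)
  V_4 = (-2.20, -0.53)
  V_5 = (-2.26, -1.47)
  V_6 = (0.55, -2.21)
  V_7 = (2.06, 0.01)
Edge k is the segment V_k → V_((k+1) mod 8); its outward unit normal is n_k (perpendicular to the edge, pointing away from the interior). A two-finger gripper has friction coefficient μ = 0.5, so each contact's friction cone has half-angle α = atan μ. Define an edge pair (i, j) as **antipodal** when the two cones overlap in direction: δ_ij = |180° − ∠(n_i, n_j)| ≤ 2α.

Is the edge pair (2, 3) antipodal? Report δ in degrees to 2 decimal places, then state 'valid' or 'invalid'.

α = atan 0.5 = 26.57°;  2α = 53.13°
edge 2: e_2 = (-1.02, -1.14);  n_2 = (-0.7452, +0.6668)
edge 3: e_3 = (-0.69, -1.64);  n_3 = (-0.9217, +0.3878)
∠(n_2, n_3) = 19.00°
δ = |180° − 19.00°| = 161.00°
161.00° > 2α = 53.13°  →  invalid

δ = 161.00°, invalid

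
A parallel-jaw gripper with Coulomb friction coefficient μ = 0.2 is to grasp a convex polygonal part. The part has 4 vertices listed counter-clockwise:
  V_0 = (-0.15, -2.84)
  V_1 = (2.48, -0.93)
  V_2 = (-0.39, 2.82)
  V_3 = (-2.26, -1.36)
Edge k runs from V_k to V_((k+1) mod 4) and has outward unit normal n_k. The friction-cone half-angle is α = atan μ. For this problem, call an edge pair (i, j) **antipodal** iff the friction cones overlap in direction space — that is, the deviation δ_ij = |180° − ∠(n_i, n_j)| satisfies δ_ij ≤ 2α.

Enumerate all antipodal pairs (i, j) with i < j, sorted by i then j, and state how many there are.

α = atan 0.2 = 11.31°;  2α = 22.62°
n_0 = (+0.5876, -0.8091)
n_1 = (+0.7941, +0.6078)
n_2 = (-0.9128, +0.4084)
n_3 = (-0.5742, -0.8187)
  (0,1): δ = 88.56°  ·
  (0,2): δ = 29.91°  ·
  (0,3): δ = 108.96°  ·
  (1,2): δ = 61.53°  ·
  (1,3): δ = 17.53°  ✓
  (2,3): δ = 100.94°  ·
antipodal pairs: 1

count = 1; pairs: (1,3)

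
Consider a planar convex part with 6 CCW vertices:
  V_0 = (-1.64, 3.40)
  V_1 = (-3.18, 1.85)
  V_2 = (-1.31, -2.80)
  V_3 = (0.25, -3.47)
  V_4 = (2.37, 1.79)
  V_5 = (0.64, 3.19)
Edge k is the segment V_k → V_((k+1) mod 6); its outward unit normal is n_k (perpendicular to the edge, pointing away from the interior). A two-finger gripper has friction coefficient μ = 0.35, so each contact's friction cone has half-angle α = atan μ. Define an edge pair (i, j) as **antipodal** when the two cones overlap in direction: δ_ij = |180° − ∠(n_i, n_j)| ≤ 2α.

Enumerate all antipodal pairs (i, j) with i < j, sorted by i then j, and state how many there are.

count = 4; pairs: (0,3), (1,4), (2,4), (2,5)

α = atan 0.35 = 19.29°;  2α = 38.58°
n_0 = (-0.7094, +0.7048)
n_1 = (-0.9278, -0.3731)
n_2 = (-0.3946, -0.9188)
n_3 = (+0.9275, -0.3738)
n_4 = (+0.6291, +0.7773)
n_5 = (+0.0917, +0.9958)
  (0,1): δ = 113.28°  ·
  (0,2): δ = 68.43°  ·
  (0,3): δ = 22.86°  ✓
  (0,4): δ = 95.83°  ·
  (0,5): δ = 129.55°  ·
  (1,2): δ = 135.15°  ·
  (1,3): δ = 43.86°  ·
  (1,4): δ = 29.11°  ✓
  (1,5): δ = 62.83°  ·
  (2,3): δ = 88.71°  ·
  (2,4): δ = 15.74°  ✓
  (2,5): δ = 17.98°  ✓
  (3,4): δ = 107.03°  ·
  (3,5): δ = 73.31°  ·
  (4,5): δ = 146.28°  ·
antipodal pairs: 4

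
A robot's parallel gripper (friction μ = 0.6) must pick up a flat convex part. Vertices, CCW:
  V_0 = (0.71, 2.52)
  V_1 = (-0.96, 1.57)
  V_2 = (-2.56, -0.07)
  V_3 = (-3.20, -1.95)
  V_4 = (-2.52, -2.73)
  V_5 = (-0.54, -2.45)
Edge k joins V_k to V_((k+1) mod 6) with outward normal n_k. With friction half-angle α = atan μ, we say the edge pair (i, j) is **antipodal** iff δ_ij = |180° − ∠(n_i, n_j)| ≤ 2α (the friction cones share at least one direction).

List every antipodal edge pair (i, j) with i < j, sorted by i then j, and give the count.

count = 6; pairs: (0,4), (0,5), (1,4), (1,5), (2,5), (3,5)

α = atan 0.6 = 30.96°;  2α = 61.93°
n_0 = (-0.4945, +0.8692)
n_1 = (-0.7158, +0.6983)
n_2 = (-0.9466, +0.3223)
n_3 = (-0.7538, -0.6571)
n_4 = (+0.1400, -0.9901)
n_5 = (+0.9698, -0.2439)
  (0,1): δ = 163.93°  ·
  (0,2): δ = 138.43°  ·
  (0,3): δ = 78.55°  ·
  (0,4): δ = 21.58°  ✓
  (0,5): δ = 46.25°  ✓
  (1,2): δ = 154.51°  ·
  (1,3): δ = 94.63°  ·
  (1,4): δ = 37.66°  ✓
  (1,5): δ = 30.18°  ✓
  (2,3): δ = 120.12°  ·
  (2,4): δ = 63.15°  ·
  (2,5): δ = 4.68°  ✓
  (3,4): δ = 123.03°  ·
  (3,5): δ = 55.20°  ✓
  (4,5): δ = 112.17°  ·
antipodal pairs: 6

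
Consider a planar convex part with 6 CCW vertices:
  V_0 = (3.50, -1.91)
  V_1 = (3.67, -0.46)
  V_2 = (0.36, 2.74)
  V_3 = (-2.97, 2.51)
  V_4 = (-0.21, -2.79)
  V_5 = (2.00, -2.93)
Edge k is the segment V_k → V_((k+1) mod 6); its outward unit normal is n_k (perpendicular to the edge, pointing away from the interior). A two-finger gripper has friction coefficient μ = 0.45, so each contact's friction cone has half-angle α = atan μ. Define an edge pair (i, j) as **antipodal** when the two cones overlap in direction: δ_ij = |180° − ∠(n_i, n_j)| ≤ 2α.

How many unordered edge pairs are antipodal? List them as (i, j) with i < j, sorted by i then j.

α = atan 0.45 = 24.23°;  2α = 48.46°
n_0 = (+0.9932, -0.1164)
n_1 = (+0.6951, +0.7190)
n_2 = (-0.0689, +0.9976)
n_3 = (-0.8869, -0.4619)
n_4 = (-0.0632, -0.9980)
n_5 = (+0.5623, -0.8269)
  (0,1): δ = 127.35°  ·
  (0,2): δ = 79.36°  ·
  (0,3): δ = 34.20°  ✓
  (0,4): δ = 93.06°  ·
  (0,5): δ = 130.90°  ·
  (1,2): δ = 132.02°  ·
  (1,3): δ = 18.46°  ✓
  (1,4): δ = 40.41°  ✓
  (1,5): δ = 78.25°  ·
  (2,3): δ = 66.44°  ·
  (2,4): δ = 7.58°  ✓
  (2,5): δ = 30.26°  ✓
  (3,4): δ = 121.13°  ·
  (3,5): δ = 83.29°  ·
  (4,5): δ = 142.16°  ·
antipodal pairs: 5

count = 5; pairs: (0,3), (1,3), (1,4), (2,4), (2,5)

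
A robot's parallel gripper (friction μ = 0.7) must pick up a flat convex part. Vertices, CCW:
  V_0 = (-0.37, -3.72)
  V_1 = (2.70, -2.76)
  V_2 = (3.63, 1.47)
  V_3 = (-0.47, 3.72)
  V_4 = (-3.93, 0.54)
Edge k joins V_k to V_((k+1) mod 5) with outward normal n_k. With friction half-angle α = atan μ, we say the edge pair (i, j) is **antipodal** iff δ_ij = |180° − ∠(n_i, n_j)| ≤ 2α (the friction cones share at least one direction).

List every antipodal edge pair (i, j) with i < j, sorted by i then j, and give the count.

count = 5; pairs: (0,2), (0,3), (1,3), (1,4), (2,4)

α = atan 0.7 = 34.99°;  2α = 69.98°
n_0 = (+0.2985, -0.9544)
n_1 = (+0.9767, -0.2147)
n_2 = (+0.4811, +0.8767)
n_3 = (-0.6767, +0.7363)
n_4 = (-0.7673, -0.6412)
  (0,1): δ = 119.76°  ·
  (0,2): δ = 46.12°  ✓
  (0,3): δ = 25.22°  ✓
  (0,4): δ = 112.52°  ·
  (1,2): δ = 106.36°  ·
  (1,3): δ = 35.01°  ✓
  (1,4): δ = 52.28°  ✓
  (2,3): δ = 108.66°  ·
  (2,4): δ = 21.36°  ✓
  (3,4): δ = 92.70°  ·
antipodal pairs: 5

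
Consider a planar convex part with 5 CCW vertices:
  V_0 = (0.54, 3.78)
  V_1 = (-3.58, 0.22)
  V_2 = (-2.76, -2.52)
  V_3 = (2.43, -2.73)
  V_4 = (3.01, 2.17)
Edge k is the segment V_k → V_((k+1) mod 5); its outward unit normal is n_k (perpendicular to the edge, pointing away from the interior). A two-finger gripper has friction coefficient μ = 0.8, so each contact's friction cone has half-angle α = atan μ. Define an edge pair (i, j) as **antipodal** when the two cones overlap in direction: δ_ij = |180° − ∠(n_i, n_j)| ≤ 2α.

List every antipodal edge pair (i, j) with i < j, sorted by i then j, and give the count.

α = atan 0.8 = 38.66°;  2α = 77.32°
n_0 = (-0.6538, +0.7567)
n_1 = (-0.9580, -0.2867)
n_2 = (-0.0404, -0.9992)
n_3 = (+0.9931, -0.1175)
n_4 = (+0.5461, +0.8377)
  (0,1): δ = 114.17°  ·
  (0,2): δ = 43.15°  ✓
  (0,3): δ = 42.42°  ✓
  (0,4): δ = 106.07°  ·
  (1,2): δ = 108.98°  ·
  (1,3): δ = 23.41°  ✓
  (1,4): δ = 40.24°  ✓
  (2,3): δ = 94.43°  ·
  (2,4): δ = 30.78°  ✓
  (3,4): δ = 116.35°  ·
antipodal pairs: 5

count = 5; pairs: (0,2), (0,3), (1,3), (1,4), (2,4)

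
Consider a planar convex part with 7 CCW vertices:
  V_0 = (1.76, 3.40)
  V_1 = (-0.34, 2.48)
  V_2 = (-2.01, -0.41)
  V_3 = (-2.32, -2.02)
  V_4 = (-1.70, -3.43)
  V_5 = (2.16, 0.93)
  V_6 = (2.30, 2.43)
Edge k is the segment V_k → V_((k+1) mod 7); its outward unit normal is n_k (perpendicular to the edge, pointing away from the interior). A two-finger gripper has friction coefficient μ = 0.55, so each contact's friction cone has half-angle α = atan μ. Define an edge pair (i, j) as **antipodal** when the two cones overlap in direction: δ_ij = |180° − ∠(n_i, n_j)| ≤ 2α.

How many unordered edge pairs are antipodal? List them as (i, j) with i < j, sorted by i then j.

α = atan 0.55 = 28.81°;  2α = 57.62°
n_0 = (-0.4013, +0.9160)
n_1 = (-0.8658, +0.5003)
n_2 = (-0.9820, +0.1891)
n_3 = (-0.9154, -0.4025)
n_4 = (+0.7487, -0.6629)
n_5 = (+0.9957, -0.0929)
n_6 = (+0.8737, +0.4864)
  (0,1): δ = 143.68°  ·
  (0,2): δ = 124.56°  ·
  (0,3): δ = 89.92°  ·
  (0,4): δ = 24.82°  ✓
  (0,5): δ = 61.01°  ·
  (0,6): δ = 95.45°  ·
  (1,2): δ = 160.88°  ·
  (1,3): δ = 126.24°  ·
  (1,4): δ = 11.50°  ✓
  (1,5): δ = 24.69°  ✓
  (1,6): δ = 59.13°  ·
  (2,3): δ = 145.37°  ·
  (2,4): δ = 30.62°  ✓
  (2,5): δ = 5.57°  ✓
  (2,6): δ = 40.00°  ✓
  (3,4): δ = 65.26°  ·
  (3,5): δ = 29.07°  ✓
  (3,6): δ = 5.37°  ✓
  (4,5): δ = 143.81°  ·
  (4,6): δ = 109.38°  ·
  (5,6): δ = 145.56°  ·
antipodal pairs: 8

count = 8; pairs: (0,4), (1,4), (1,5), (2,4), (2,5), (2,6), (3,5), (3,6)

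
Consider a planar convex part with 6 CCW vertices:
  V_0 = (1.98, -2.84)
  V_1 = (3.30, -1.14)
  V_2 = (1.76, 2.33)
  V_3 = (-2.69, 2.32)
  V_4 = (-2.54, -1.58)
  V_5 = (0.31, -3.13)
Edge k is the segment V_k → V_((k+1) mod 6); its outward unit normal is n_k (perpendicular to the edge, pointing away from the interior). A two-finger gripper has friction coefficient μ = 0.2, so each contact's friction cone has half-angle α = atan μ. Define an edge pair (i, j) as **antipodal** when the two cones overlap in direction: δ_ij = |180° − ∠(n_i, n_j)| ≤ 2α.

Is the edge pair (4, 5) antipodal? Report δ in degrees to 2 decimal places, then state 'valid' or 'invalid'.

α = atan 0.2 = 11.31°;  2α = 22.62°
edge 4: e_4 = (+2.85, -1.55);  n_4 = (-0.4778, -0.8785)
edge 5: e_5 = (+1.67, +0.29);  n_5 = (+0.1711, -0.9853)
∠(n_4, n_5) = 38.39°
δ = |180° − 38.39°| = 141.61°
141.61° > 2α = 22.62°  →  invalid

δ = 141.61°, invalid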